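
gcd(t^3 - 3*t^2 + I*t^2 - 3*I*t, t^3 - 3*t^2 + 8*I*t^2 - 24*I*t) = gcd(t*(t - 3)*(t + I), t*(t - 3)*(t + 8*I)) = t^2 - 3*t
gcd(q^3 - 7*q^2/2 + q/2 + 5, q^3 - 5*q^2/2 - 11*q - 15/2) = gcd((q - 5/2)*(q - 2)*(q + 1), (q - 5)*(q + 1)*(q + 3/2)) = q + 1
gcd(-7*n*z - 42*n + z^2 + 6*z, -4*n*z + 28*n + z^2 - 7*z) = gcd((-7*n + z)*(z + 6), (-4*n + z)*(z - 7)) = 1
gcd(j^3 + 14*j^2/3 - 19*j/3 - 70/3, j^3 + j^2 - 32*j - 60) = j^2 + 7*j + 10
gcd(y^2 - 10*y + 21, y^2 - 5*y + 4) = 1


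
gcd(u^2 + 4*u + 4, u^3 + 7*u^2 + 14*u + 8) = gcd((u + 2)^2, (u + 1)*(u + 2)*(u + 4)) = u + 2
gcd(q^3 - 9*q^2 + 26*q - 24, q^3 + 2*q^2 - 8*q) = q - 2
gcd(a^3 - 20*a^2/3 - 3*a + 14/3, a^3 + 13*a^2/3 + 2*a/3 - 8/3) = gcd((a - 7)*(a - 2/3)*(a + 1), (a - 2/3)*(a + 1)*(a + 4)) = a^2 + a/3 - 2/3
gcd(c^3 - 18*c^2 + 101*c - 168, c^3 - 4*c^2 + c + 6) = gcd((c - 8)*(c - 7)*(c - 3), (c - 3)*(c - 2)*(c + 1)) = c - 3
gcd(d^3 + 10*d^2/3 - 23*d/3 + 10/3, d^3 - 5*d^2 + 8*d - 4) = d - 1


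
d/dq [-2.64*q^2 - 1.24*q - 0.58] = -5.28*q - 1.24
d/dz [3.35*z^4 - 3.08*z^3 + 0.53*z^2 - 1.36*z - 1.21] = 13.4*z^3 - 9.24*z^2 + 1.06*z - 1.36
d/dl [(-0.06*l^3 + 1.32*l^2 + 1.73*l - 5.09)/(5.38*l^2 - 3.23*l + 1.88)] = (-0.3228*l^4 + 0.387600000000001*l^3 - 13.9094*l^2 + 59.7316*l - 13.1883)/(28.9444*l^4 - 34.7548*l^3 + 30.6617*l^2 - 12.1448*l + 3.5344)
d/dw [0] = 0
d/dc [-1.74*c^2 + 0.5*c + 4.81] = 0.5 - 3.48*c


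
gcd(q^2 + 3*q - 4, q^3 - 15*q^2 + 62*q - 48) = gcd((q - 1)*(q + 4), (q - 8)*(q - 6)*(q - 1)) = q - 1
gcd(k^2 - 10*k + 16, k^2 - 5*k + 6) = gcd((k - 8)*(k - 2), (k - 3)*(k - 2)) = k - 2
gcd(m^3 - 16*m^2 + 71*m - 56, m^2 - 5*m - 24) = m - 8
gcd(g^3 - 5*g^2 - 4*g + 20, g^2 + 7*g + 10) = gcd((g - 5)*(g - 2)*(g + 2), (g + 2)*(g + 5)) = g + 2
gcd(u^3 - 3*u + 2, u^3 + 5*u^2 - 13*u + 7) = u^2 - 2*u + 1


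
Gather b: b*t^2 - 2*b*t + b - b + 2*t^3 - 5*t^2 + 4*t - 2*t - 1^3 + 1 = b*(t^2 - 2*t) + 2*t^3 - 5*t^2 + 2*t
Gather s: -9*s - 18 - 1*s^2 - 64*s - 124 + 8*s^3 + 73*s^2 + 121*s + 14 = 8*s^3 + 72*s^2 + 48*s - 128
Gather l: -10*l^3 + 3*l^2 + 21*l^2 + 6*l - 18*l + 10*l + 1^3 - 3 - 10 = -10*l^3 + 24*l^2 - 2*l - 12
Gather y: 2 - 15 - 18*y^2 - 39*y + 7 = -18*y^2 - 39*y - 6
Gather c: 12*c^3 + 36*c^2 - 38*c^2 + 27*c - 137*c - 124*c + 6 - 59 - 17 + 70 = 12*c^3 - 2*c^2 - 234*c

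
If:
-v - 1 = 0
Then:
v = -1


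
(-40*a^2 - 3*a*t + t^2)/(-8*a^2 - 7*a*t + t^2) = (5*a + t)/(a + t)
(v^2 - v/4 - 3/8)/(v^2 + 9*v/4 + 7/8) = (4*v - 3)/(4*v + 7)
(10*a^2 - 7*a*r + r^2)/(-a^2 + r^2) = (-10*a^2 + 7*a*r - r^2)/(a^2 - r^2)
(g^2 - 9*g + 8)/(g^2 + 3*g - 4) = (g - 8)/(g + 4)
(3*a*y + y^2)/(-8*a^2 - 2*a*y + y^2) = y*(3*a + y)/(-8*a^2 - 2*a*y + y^2)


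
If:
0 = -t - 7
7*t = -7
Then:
No Solution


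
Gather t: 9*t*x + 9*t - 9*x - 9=t*(9*x + 9) - 9*x - 9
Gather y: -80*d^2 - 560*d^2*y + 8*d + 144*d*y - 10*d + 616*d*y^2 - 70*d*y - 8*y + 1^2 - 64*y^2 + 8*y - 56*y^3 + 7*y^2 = -80*d^2 - 2*d - 56*y^3 + y^2*(616*d - 57) + y*(-560*d^2 + 74*d) + 1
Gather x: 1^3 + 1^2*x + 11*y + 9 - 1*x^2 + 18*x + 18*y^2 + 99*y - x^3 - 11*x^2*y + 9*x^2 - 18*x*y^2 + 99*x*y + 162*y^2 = -x^3 + x^2*(8 - 11*y) + x*(-18*y^2 + 99*y + 19) + 180*y^2 + 110*y + 10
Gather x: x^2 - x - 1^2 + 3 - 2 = x^2 - x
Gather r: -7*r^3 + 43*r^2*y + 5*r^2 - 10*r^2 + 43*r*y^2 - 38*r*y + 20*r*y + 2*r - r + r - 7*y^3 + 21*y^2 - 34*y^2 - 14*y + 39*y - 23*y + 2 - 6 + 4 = -7*r^3 + r^2*(43*y - 5) + r*(43*y^2 - 18*y + 2) - 7*y^3 - 13*y^2 + 2*y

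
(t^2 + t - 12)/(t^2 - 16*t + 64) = (t^2 + t - 12)/(t^2 - 16*t + 64)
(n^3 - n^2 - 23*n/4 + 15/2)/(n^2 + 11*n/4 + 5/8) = 2*(2*n^2 - 7*n + 6)/(4*n + 1)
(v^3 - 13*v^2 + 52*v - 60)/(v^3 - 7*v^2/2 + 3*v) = 2*(v^2 - 11*v + 30)/(v*(2*v - 3))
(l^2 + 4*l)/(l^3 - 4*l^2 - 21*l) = (l + 4)/(l^2 - 4*l - 21)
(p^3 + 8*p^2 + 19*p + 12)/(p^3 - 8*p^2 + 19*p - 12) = (p^3 + 8*p^2 + 19*p + 12)/(p^3 - 8*p^2 + 19*p - 12)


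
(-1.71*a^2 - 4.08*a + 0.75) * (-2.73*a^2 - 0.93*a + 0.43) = 4.6683*a^4 + 12.7287*a^3 + 1.0116*a^2 - 2.4519*a + 0.3225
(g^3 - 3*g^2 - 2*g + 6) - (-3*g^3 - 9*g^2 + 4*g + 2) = 4*g^3 + 6*g^2 - 6*g + 4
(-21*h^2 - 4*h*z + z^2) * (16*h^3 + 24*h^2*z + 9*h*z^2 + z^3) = -336*h^5 - 568*h^4*z - 269*h^3*z^2 - 33*h^2*z^3 + 5*h*z^4 + z^5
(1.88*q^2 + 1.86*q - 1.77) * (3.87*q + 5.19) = 7.2756*q^3 + 16.9554*q^2 + 2.8035*q - 9.1863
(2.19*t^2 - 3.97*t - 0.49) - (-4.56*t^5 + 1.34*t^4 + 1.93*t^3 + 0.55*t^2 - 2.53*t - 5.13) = 4.56*t^5 - 1.34*t^4 - 1.93*t^3 + 1.64*t^2 - 1.44*t + 4.64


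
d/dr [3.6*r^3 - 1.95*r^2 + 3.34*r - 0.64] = 10.8*r^2 - 3.9*r + 3.34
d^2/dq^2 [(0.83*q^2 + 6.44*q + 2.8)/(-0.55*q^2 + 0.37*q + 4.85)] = (-4.23401*q^3 - 18.36615*q^2 - 99.6534*q - 31.63883)/(0.166375*q^6 - 0.335775*q^5 - 4.17549*q^4 + 5.871197*q^3 + 36.82023*q^2 - 26.109975*q - 114.084125)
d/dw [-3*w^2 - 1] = -6*w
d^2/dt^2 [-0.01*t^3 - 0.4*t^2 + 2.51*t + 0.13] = -0.06*t - 0.8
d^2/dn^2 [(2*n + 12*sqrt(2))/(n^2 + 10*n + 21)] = 4*(4*(n + 5)^2*(n + 6*sqrt(2)) - (3*n + 6*sqrt(2) + 10)*(n^2 + 10*n + 21))/(n^2 + 10*n + 21)^3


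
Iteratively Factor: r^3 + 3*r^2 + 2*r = (r + 2)*(r^2 + r) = (r + 1)*(r + 2)*(r)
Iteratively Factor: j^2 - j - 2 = (j + 1)*(j - 2)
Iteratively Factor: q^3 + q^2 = (q + 1)*(q^2) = q*(q + 1)*(q)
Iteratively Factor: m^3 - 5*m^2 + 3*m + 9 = (m - 3)*(m^2 - 2*m - 3) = (m - 3)^2*(m + 1)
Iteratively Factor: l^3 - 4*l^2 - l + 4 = (l - 4)*(l^2 - 1) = (l - 4)*(l - 1)*(l + 1)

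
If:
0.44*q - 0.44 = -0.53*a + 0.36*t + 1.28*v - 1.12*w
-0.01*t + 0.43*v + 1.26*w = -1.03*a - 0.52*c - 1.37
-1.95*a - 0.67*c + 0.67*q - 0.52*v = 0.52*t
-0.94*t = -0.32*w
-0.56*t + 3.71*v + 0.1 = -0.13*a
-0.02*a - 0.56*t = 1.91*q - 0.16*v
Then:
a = 1.58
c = -4.33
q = 0.03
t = -0.19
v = -0.11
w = -0.55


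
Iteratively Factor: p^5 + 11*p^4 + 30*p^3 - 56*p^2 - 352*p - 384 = (p + 4)*(p^4 + 7*p^3 + 2*p^2 - 64*p - 96) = (p + 4)^2*(p^3 + 3*p^2 - 10*p - 24) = (p + 4)^3*(p^2 - p - 6) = (p + 2)*(p + 4)^3*(p - 3)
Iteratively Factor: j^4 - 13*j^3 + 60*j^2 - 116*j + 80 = (j - 2)*(j^3 - 11*j^2 + 38*j - 40) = (j - 4)*(j - 2)*(j^2 - 7*j + 10) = (j - 5)*(j - 4)*(j - 2)*(j - 2)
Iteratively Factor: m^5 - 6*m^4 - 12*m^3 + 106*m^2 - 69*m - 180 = (m - 3)*(m^4 - 3*m^3 - 21*m^2 + 43*m + 60) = (m - 3)*(m + 1)*(m^3 - 4*m^2 - 17*m + 60) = (m - 3)^2*(m + 1)*(m^2 - m - 20) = (m - 5)*(m - 3)^2*(m + 1)*(m + 4)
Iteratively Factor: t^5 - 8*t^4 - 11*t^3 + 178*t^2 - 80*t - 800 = (t + 4)*(t^4 - 12*t^3 + 37*t^2 + 30*t - 200) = (t + 2)*(t + 4)*(t^3 - 14*t^2 + 65*t - 100) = (t - 5)*(t + 2)*(t + 4)*(t^2 - 9*t + 20) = (t - 5)^2*(t + 2)*(t + 4)*(t - 4)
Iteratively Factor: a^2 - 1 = (a + 1)*(a - 1)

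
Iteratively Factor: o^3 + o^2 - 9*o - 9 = (o + 1)*(o^2 - 9) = (o - 3)*(o + 1)*(o + 3)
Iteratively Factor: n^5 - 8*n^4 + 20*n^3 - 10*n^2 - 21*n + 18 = (n - 2)*(n^4 - 6*n^3 + 8*n^2 + 6*n - 9) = (n - 2)*(n + 1)*(n^3 - 7*n^2 + 15*n - 9) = (n - 3)*(n - 2)*(n + 1)*(n^2 - 4*n + 3) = (n - 3)*(n - 2)*(n - 1)*(n + 1)*(n - 3)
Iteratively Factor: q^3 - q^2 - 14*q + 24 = (q - 2)*(q^2 + q - 12) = (q - 2)*(q + 4)*(q - 3)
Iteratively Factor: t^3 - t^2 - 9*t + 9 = (t - 3)*(t^2 + 2*t - 3) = (t - 3)*(t + 3)*(t - 1)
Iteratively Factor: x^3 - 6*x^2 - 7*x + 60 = (x - 4)*(x^2 - 2*x - 15) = (x - 4)*(x + 3)*(x - 5)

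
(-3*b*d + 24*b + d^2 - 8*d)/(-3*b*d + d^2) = (d - 8)/d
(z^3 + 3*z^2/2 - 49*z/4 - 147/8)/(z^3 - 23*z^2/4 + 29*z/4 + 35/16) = 2*(4*z^2 + 20*z + 21)/(8*z^2 - 18*z - 5)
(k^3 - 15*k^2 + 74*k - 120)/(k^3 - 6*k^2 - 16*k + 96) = (k - 5)/(k + 4)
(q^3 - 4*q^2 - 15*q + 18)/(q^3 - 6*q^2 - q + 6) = (q + 3)/(q + 1)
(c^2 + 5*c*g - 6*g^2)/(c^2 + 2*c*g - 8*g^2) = (c^2 + 5*c*g - 6*g^2)/(c^2 + 2*c*g - 8*g^2)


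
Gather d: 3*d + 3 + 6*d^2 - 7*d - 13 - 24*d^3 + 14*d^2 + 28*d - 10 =-24*d^3 + 20*d^2 + 24*d - 20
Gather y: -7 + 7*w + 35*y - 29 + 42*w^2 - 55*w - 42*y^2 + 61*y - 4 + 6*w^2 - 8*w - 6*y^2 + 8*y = 48*w^2 - 56*w - 48*y^2 + 104*y - 40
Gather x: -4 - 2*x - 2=-2*x - 6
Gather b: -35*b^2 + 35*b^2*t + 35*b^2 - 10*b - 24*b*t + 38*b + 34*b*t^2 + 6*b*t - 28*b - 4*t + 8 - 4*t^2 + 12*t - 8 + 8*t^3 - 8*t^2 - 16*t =35*b^2*t + b*(34*t^2 - 18*t) + 8*t^3 - 12*t^2 - 8*t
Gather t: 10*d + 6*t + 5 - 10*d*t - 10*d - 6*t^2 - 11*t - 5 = -6*t^2 + t*(-10*d - 5)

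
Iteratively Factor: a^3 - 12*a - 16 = (a - 4)*(a^2 + 4*a + 4) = (a - 4)*(a + 2)*(a + 2)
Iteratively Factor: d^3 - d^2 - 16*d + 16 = (d - 4)*(d^2 + 3*d - 4) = (d - 4)*(d + 4)*(d - 1)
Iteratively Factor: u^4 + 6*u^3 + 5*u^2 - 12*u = (u)*(u^3 + 6*u^2 + 5*u - 12) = u*(u + 4)*(u^2 + 2*u - 3) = u*(u + 3)*(u + 4)*(u - 1)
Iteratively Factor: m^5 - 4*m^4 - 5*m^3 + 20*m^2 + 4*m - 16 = (m - 4)*(m^4 - 5*m^2 + 4) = (m - 4)*(m - 2)*(m^3 + 2*m^2 - m - 2) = (m - 4)*(m - 2)*(m + 1)*(m^2 + m - 2) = (m - 4)*(m - 2)*(m + 1)*(m + 2)*(m - 1)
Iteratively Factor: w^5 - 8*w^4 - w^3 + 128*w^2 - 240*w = (w - 4)*(w^4 - 4*w^3 - 17*w^2 + 60*w) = (w - 5)*(w - 4)*(w^3 + w^2 - 12*w) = (w - 5)*(w - 4)*(w - 3)*(w^2 + 4*w) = w*(w - 5)*(w - 4)*(w - 3)*(w + 4)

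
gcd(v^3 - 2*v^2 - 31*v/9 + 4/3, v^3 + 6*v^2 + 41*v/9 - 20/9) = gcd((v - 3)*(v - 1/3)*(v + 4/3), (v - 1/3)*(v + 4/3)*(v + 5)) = v^2 + v - 4/9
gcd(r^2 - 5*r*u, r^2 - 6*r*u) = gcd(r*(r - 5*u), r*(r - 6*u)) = r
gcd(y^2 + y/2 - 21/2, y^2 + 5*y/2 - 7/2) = y + 7/2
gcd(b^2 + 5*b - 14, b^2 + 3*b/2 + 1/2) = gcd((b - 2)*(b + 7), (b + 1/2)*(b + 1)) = 1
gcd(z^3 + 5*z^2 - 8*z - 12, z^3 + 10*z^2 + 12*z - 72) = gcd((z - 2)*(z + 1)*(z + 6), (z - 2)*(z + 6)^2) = z^2 + 4*z - 12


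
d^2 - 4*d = d*(d - 4)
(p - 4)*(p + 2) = p^2 - 2*p - 8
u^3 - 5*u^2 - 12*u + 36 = (u - 6)*(u - 2)*(u + 3)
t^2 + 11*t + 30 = (t + 5)*(t + 6)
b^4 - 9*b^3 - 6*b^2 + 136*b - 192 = (b - 8)*(b - 3)*(b - 2)*(b + 4)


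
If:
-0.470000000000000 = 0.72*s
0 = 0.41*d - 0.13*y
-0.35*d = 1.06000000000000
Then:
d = -3.03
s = -0.65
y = -9.55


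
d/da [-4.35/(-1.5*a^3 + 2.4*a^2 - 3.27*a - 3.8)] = (-19.575*a^2 + 20.88*a - 14.2245)/(1.5*a^3 - 2.4*a^2 + 3.27*a + 3.8)^2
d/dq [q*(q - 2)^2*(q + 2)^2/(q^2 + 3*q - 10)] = (3*q^4 + 24*q^3 + 26*q^2 - 40*q - 40)/(q^2 + 10*q + 25)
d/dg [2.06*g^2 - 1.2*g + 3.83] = 4.12*g - 1.2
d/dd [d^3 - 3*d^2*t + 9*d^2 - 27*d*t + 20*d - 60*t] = 3*d^2 - 6*d*t + 18*d - 27*t + 20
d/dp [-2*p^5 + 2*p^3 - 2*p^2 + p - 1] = -10*p^4 + 6*p^2 - 4*p + 1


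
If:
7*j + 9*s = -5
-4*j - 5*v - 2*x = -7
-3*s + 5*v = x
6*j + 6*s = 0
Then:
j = 5/2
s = -5/2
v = -6/5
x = 3/2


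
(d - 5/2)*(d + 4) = d^2 + 3*d/2 - 10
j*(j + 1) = j^2 + j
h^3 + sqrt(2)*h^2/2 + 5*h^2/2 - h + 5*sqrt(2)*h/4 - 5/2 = (h + 5/2)*(h - sqrt(2)/2)*(h + sqrt(2))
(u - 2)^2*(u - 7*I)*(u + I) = u^4 - 4*u^3 - 6*I*u^3 + 11*u^2 + 24*I*u^2 - 28*u - 24*I*u + 28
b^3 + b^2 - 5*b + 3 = (b - 1)^2*(b + 3)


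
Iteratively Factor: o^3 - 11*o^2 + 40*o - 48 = (o - 3)*(o^2 - 8*o + 16) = (o - 4)*(o - 3)*(o - 4)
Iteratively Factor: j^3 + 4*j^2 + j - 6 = (j + 3)*(j^2 + j - 2) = (j + 2)*(j + 3)*(j - 1)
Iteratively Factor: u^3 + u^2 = (u)*(u^2 + u) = u^2*(u + 1)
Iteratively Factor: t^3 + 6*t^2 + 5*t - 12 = (t + 3)*(t^2 + 3*t - 4) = (t + 3)*(t + 4)*(t - 1)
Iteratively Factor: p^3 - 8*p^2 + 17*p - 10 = (p - 1)*(p^2 - 7*p + 10) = (p - 5)*(p - 1)*(p - 2)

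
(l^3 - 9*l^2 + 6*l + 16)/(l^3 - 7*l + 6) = (l^2 - 7*l - 8)/(l^2 + 2*l - 3)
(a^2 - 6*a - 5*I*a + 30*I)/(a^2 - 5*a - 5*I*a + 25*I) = (a - 6)/(a - 5)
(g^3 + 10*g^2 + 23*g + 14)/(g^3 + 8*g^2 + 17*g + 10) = (g + 7)/(g + 5)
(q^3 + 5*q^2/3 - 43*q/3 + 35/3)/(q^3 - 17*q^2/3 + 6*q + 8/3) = (3*q^3 + 5*q^2 - 43*q + 35)/(3*q^3 - 17*q^2 + 18*q + 8)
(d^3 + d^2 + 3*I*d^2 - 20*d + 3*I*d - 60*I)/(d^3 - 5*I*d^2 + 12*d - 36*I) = (d^2 + d - 20)/(d^2 - 8*I*d - 12)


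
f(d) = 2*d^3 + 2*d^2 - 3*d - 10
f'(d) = 6*d^2 + 4*d - 3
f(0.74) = -10.31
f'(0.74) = 3.25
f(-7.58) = -743.39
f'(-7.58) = 311.42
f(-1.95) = -11.37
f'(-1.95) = 12.02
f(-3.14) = -42.78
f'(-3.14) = 43.60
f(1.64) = -0.72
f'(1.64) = 19.70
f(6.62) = 638.02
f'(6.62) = 286.43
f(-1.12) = -6.94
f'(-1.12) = 0.05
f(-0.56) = -8.04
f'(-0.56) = -3.36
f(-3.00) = -37.00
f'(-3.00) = 39.00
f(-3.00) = -37.00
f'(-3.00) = 39.00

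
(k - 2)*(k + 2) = k^2 - 4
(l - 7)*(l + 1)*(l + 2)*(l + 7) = l^4 + 3*l^3 - 47*l^2 - 147*l - 98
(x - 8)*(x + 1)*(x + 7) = x^3 - 57*x - 56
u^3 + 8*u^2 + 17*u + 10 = (u + 1)*(u + 2)*(u + 5)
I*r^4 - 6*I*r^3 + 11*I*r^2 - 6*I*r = r*(r - 3)*(r - 2)*(I*r - I)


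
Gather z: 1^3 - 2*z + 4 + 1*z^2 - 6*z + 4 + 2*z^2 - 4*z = 3*z^2 - 12*z + 9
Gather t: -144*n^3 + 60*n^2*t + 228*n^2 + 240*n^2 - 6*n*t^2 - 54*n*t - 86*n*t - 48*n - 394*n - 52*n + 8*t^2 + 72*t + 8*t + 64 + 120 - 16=-144*n^3 + 468*n^2 - 494*n + t^2*(8 - 6*n) + t*(60*n^2 - 140*n + 80) + 168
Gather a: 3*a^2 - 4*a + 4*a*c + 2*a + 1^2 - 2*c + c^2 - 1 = 3*a^2 + a*(4*c - 2) + c^2 - 2*c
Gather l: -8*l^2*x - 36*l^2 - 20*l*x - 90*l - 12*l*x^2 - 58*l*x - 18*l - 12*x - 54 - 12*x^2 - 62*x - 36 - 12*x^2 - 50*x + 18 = l^2*(-8*x - 36) + l*(-12*x^2 - 78*x - 108) - 24*x^2 - 124*x - 72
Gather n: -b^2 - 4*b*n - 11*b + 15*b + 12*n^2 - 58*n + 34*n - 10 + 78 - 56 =-b^2 + 4*b + 12*n^2 + n*(-4*b - 24) + 12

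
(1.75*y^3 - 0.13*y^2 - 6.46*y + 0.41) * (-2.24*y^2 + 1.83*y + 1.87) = -3.92*y^5 + 3.4937*y^4 + 17.505*y^3 - 12.9833*y^2 - 11.3299*y + 0.7667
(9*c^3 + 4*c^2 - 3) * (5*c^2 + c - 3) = 45*c^5 + 29*c^4 - 23*c^3 - 27*c^2 - 3*c + 9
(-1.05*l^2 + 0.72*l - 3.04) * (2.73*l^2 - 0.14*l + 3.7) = -2.8665*l^4 + 2.1126*l^3 - 12.285*l^2 + 3.0896*l - 11.248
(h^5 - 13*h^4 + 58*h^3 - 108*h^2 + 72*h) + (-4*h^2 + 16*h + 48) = h^5 - 13*h^4 + 58*h^3 - 112*h^2 + 88*h + 48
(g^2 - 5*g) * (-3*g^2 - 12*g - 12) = -3*g^4 + 3*g^3 + 48*g^2 + 60*g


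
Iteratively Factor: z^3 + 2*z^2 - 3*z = (z)*(z^2 + 2*z - 3) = z*(z + 3)*(z - 1)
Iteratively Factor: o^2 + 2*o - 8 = (o - 2)*(o + 4)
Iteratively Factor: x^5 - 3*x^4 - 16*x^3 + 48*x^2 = (x)*(x^4 - 3*x^3 - 16*x^2 + 48*x) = x^2*(x^3 - 3*x^2 - 16*x + 48) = x^2*(x - 4)*(x^2 + x - 12) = x^2*(x - 4)*(x + 4)*(x - 3)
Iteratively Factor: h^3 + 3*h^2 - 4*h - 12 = (h + 3)*(h^2 - 4) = (h - 2)*(h + 3)*(h + 2)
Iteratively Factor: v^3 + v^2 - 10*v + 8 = (v - 2)*(v^2 + 3*v - 4) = (v - 2)*(v + 4)*(v - 1)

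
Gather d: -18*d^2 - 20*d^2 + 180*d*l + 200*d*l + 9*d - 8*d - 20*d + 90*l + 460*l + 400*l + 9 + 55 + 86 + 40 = -38*d^2 + d*(380*l - 19) + 950*l + 190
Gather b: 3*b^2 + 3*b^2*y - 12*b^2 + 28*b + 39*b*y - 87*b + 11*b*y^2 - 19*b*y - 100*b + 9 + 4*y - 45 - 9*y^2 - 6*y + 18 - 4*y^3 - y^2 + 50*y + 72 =b^2*(3*y - 9) + b*(11*y^2 + 20*y - 159) - 4*y^3 - 10*y^2 + 48*y + 54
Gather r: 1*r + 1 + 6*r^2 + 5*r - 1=6*r^2 + 6*r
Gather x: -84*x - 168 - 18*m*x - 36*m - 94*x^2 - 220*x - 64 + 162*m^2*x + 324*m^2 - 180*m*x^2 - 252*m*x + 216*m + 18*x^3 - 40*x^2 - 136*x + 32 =324*m^2 + 180*m + 18*x^3 + x^2*(-180*m - 134) + x*(162*m^2 - 270*m - 440) - 200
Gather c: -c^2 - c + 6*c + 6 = -c^2 + 5*c + 6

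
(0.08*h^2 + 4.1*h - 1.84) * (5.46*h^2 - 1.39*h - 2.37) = 0.4368*h^4 + 22.2748*h^3 - 15.935*h^2 - 7.1594*h + 4.3608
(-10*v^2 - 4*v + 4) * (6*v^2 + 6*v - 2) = -60*v^4 - 84*v^3 + 20*v^2 + 32*v - 8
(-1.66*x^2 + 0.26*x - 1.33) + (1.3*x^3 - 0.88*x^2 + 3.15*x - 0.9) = 1.3*x^3 - 2.54*x^2 + 3.41*x - 2.23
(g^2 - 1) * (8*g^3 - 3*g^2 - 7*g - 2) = 8*g^5 - 3*g^4 - 15*g^3 + g^2 + 7*g + 2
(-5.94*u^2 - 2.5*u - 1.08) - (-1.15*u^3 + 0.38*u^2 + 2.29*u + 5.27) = 1.15*u^3 - 6.32*u^2 - 4.79*u - 6.35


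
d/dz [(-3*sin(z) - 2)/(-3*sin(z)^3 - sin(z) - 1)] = (-18*sin(z)^3 - 18*sin(z)^2 + 1)*cos(z)/(3*sin(z)^3 + sin(z) + 1)^2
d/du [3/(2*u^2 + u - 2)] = 3*(-4*u - 1)/(2*u^2 + u - 2)^2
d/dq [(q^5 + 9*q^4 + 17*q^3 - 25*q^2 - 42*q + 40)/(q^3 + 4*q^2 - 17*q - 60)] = (2*q^5 + q^4 - 56*q^3 - 131*q^2 + 56*q + 128)/(q^4 - 2*q^3 - 23*q^2 + 24*q + 144)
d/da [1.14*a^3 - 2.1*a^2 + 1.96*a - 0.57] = 3.42*a^2 - 4.2*a + 1.96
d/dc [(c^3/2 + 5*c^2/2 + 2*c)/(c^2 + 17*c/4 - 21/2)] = 2*(4*c^4 + 34*c^3 - 57*c^2 - 420*c - 168)/(16*c^4 + 136*c^3 - 47*c^2 - 1428*c + 1764)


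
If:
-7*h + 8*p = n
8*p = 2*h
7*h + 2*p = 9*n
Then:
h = 0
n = 0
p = 0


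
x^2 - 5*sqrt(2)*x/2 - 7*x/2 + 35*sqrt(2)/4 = (x - 7/2)*(x - 5*sqrt(2)/2)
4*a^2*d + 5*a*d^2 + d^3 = d*(a + d)*(4*a + d)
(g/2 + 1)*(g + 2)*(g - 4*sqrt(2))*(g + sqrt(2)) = g^4/2 - 3*sqrt(2)*g^3/2 + 2*g^3 - 6*sqrt(2)*g^2 - 2*g^2 - 16*g - 6*sqrt(2)*g - 16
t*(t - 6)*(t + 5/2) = t^3 - 7*t^2/2 - 15*t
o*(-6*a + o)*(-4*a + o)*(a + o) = 24*a^3*o + 14*a^2*o^2 - 9*a*o^3 + o^4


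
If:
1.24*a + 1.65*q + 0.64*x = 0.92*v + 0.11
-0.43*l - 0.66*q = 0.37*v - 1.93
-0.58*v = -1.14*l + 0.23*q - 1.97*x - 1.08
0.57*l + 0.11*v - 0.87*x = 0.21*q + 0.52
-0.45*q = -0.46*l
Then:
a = 1.50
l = 0.68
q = 0.69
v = 3.20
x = 0.08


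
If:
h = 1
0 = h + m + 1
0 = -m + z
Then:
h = 1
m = -2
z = -2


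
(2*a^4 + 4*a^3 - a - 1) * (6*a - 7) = 12*a^5 + 10*a^4 - 28*a^3 - 6*a^2 + a + 7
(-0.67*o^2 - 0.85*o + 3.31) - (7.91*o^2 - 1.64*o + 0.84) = -8.58*o^2 + 0.79*o + 2.47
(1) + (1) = 2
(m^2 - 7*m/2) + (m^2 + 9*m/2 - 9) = 2*m^2 + m - 9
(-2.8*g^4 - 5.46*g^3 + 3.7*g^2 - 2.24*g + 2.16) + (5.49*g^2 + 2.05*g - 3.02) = -2.8*g^4 - 5.46*g^3 + 9.19*g^2 - 0.19*g - 0.86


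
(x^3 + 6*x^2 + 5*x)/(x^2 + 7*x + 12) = x*(x^2 + 6*x + 5)/(x^2 + 7*x + 12)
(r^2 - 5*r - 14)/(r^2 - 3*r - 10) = (r - 7)/(r - 5)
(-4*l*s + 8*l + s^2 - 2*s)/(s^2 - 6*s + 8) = (-4*l + s)/(s - 4)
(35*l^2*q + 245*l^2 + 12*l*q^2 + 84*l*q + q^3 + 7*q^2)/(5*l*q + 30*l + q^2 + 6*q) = (7*l*q + 49*l + q^2 + 7*q)/(q + 6)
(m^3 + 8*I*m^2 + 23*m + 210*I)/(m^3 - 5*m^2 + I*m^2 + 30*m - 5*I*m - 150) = (m + 7*I)/(m - 5)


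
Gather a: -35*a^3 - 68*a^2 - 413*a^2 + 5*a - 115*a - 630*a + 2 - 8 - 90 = -35*a^3 - 481*a^2 - 740*a - 96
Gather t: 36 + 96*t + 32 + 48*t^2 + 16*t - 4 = 48*t^2 + 112*t + 64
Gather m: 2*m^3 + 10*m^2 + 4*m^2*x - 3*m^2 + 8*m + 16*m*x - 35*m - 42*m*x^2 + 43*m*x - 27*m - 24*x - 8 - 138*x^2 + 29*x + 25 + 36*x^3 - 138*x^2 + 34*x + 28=2*m^3 + m^2*(4*x + 7) + m*(-42*x^2 + 59*x - 54) + 36*x^3 - 276*x^2 + 39*x + 45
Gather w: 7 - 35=-28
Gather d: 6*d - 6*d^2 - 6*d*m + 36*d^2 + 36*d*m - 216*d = 30*d^2 + d*(30*m - 210)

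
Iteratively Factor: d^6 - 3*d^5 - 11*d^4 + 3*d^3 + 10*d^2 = (d - 5)*(d^5 + 2*d^4 - d^3 - 2*d^2) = (d - 5)*(d + 2)*(d^4 - d^2) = d*(d - 5)*(d + 2)*(d^3 - d) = d^2*(d - 5)*(d + 2)*(d^2 - 1) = d^2*(d - 5)*(d - 1)*(d + 2)*(d + 1)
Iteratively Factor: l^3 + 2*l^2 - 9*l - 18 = (l + 2)*(l^2 - 9) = (l + 2)*(l + 3)*(l - 3)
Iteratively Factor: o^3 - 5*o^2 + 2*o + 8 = (o - 4)*(o^2 - o - 2) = (o - 4)*(o - 2)*(o + 1)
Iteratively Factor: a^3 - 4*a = (a)*(a^2 - 4) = a*(a - 2)*(a + 2)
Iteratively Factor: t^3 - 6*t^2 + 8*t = (t - 4)*(t^2 - 2*t) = t*(t - 4)*(t - 2)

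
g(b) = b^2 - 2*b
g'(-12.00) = -26.00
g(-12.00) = 168.00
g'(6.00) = 10.00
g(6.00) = 24.00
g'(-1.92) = -5.84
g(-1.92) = 7.53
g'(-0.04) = -2.08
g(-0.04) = 0.08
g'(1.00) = 0.00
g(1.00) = -1.00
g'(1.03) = 0.06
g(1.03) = -1.00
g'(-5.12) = -12.24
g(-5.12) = 36.45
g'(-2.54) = -7.08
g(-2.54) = 11.53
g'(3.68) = 5.36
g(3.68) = 6.18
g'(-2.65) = -7.30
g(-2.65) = 12.32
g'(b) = 2*b - 2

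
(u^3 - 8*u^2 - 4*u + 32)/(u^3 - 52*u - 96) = (u - 2)/(u + 6)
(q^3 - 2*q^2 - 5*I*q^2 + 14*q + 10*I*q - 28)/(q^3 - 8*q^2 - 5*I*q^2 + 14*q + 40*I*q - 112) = (q - 2)/(q - 8)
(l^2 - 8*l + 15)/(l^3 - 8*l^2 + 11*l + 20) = (l - 3)/(l^2 - 3*l - 4)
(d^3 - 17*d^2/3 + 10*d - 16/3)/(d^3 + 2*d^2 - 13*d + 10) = (d - 8/3)/(d + 5)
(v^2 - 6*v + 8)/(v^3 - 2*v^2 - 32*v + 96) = (v - 2)/(v^2 + 2*v - 24)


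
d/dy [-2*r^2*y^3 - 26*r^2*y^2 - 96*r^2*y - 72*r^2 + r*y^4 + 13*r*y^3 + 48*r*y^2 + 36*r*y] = r*(-6*r*y^2 - 52*r*y - 96*r + 4*y^3 + 39*y^2 + 96*y + 36)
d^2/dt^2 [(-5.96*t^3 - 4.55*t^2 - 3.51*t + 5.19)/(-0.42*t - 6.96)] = (2.102688*t^3 + 104.533632*t^2 + 1732.271616*t + 418.466664)/(0.074088*t^3 + 3.683232*t^2 + 61.036416*t + 337.153536)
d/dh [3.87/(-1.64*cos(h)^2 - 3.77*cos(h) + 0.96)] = -(12.6936*cos(h) + 14.5899)*sin(h)/(1.64*cos(h)^2 + 3.77*cos(h) - 0.96)^2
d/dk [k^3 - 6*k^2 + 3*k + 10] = 3*k^2 - 12*k + 3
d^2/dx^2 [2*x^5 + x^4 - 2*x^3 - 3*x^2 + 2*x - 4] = 40*x^3 + 12*x^2 - 12*x - 6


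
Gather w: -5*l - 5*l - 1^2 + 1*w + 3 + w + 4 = -10*l + 2*w + 6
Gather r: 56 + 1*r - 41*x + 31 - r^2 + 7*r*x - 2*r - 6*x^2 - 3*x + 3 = -r^2 + r*(7*x - 1) - 6*x^2 - 44*x + 90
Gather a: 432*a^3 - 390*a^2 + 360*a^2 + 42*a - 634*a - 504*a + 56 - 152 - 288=432*a^3 - 30*a^2 - 1096*a - 384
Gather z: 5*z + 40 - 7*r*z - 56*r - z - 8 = -56*r + z*(4 - 7*r) + 32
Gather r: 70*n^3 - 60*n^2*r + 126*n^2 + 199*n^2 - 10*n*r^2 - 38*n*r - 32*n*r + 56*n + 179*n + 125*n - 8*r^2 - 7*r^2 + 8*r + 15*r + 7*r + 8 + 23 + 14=70*n^3 + 325*n^2 + 360*n + r^2*(-10*n - 15) + r*(-60*n^2 - 70*n + 30) + 45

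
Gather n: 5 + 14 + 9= 28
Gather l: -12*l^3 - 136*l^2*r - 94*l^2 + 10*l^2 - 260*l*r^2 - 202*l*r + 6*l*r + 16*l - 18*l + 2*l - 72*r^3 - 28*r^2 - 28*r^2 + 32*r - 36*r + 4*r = -12*l^3 + l^2*(-136*r - 84) + l*(-260*r^2 - 196*r) - 72*r^3 - 56*r^2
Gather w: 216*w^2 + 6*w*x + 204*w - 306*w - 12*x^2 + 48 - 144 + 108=216*w^2 + w*(6*x - 102) - 12*x^2 + 12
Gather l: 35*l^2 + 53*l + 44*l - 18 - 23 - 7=35*l^2 + 97*l - 48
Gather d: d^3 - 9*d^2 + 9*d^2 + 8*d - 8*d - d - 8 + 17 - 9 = d^3 - d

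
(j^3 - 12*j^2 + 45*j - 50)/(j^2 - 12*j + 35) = (j^2 - 7*j + 10)/(j - 7)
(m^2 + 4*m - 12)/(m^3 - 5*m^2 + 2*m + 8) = (m + 6)/(m^2 - 3*m - 4)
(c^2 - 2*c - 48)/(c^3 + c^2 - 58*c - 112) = (c + 6)/(c^2 + 9*c + 14)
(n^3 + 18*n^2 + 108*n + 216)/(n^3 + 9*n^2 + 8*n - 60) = (n^2 + 12*n + 36)/(n^2 + 3*n - 10)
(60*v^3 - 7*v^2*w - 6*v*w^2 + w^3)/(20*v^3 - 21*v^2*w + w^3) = (15*v^2 + 2*v*w - w^2)/(5*v^2 - 4*v*w - w^2)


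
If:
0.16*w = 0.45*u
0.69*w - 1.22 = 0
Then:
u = 0.63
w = 1.77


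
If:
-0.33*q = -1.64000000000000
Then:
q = 4.97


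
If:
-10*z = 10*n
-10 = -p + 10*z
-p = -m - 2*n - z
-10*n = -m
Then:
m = 100/21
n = 10/21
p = 110/21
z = -10/21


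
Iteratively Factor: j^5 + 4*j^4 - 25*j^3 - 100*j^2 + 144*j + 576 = (j + 4)*(j^4 - 25*j^2 + 144) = (j - 3)*(j + 4)*(j^3 + 3*j^2 - 16*j - 48) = (j - 4)*(j - 3)*(j + 4)*(j^2 + 7*j + 12) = (j - 4)*(j - 3)*(j + 4)^2*(j + 3)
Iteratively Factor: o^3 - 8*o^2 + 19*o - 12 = (o - 4)*(o^2 - 4*o + 3) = (o - 4)*(o - 1)*(o - 3)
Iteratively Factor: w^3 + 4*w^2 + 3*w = (w)*(w^2 + 4*w + 3) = w*(w + 1)*(w + 3)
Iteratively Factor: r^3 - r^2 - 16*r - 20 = (r - 5)*(r^2 + 4*r + 4) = (r - 5)*(r + 2)*(r + 2)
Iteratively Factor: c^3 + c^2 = (c)*(c^2 + c) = c^2*(c + 1)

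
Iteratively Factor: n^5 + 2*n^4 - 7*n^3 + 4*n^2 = (n - 1)*(n^4 + 3*n^3 - 4*n^2) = n*(n - 1)*(n^3 + 3*n^2 - 4*n) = n*(n - 1)*(n + 4)*(n^2 - n) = n*(n - 1)^2*(n + 4)*(n)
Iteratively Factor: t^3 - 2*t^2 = (t - 2)*(t^2) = t*(t - 2)*(t)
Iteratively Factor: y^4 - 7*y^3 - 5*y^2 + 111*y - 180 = (y - 3)*(y^3 - 4*y^2 - 17*y + 60) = (y - 3)^2*(y^2 - y - 20) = (y - 5)*(y - 3)^2*(y + 4)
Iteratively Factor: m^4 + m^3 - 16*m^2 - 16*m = (m + 1)*(m^3 - 16*m) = (m + 1)*(m + 4)*(m^2 - 4*m) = m*(m + 1)*(m + 4)*(m - 4)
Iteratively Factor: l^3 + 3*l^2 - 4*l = (l)*(l^2 + 3*l - 4) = l*(l - 1)*(l + 4)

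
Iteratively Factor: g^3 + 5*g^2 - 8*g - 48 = (g + 4)*(g^2 + g - 12) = (g - 3)*(g + 4)*(g + 4)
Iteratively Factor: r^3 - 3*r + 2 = (r - 1)*(r^2 + r - 2) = (r - 1)*(r + 2)*(r - 1)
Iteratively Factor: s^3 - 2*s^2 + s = (s)*(s^2 - 2*s + 1) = s*(s - 1)*(s - 1)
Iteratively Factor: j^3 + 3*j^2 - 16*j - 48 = (j + 3)*(j^2 - 16) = (j - 4)*(j + 3)*(j + 4)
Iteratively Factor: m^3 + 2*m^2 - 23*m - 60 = (m + 4)*(m^2 - 2*m - 15) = (m - 5)*(m + 4)*(m + 3)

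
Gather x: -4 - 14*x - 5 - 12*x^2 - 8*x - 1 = -12*x^2 - 22*x - 10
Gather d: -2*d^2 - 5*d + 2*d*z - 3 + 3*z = -2*d^2 + d*(2*z - 5) + 3*z - 3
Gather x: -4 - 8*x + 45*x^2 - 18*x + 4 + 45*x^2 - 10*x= 90*x^2 - 36*x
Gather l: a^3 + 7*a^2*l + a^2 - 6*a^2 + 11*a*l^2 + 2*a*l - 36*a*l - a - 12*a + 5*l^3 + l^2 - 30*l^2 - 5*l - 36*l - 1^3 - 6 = a^3 - 5*a^2 - 13*a + 5*l^3 + l^2*(11*a - 29) + l*(7*a^2 - 34*a - 41) - 7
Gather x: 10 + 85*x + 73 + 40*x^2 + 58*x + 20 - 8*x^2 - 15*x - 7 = 32*x^2 + 128*x + 96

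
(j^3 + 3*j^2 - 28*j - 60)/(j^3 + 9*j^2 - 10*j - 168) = (j^2 - 3*j - 10)/(j^2 + 3*j - 28)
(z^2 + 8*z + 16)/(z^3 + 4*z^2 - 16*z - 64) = 1/(z - 4)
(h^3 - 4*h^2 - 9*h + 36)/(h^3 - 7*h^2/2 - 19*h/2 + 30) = 2*(h - 3)/(2*h - 5)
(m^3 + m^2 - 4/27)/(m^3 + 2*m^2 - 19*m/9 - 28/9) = (27*m^3 + 27*m^2 - 4)/(3*(9*m^3 + 18*m^2 - 19*m - 28))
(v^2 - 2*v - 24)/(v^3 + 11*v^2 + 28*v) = (v - 6)/(v*(v + 7))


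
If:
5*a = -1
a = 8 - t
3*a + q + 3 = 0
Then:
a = -1/5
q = -12/5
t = 41/5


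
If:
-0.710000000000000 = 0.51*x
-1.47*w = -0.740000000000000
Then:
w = 0.50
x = -1.39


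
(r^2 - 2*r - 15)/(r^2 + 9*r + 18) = (r - 5)/(r + 6)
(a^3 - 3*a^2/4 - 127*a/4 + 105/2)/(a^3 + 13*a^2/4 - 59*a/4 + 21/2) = (a - 5)/(a - 1)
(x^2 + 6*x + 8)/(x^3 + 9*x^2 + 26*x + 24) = 1/(x + 3)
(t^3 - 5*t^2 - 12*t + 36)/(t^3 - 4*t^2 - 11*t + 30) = (t - 6)/(t - 5)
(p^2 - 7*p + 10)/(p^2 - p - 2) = (p - 5)/(p + 1)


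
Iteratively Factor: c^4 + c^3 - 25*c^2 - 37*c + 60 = (c + 4)*(c^3 - 3*c^2 - 13*c + 15) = (c + 3)*(c + 4)*(c^2 - 6*c + 5) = (c - 1)*(c + 3)*(c + 4)*(c - 5)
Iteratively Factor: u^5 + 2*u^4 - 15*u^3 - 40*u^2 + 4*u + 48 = (u + 2)*(u^4 - 15*u^2 - 10*u + 24) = (u + 2)*(u + 3)*(u^3 - 3*u^2 - 6*u + 8) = (u + 2)^2*(u + 3)*(u^2 - 5*u + 4) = (u - 4)*(u + 2)^2*(u + 3)*(u - 1)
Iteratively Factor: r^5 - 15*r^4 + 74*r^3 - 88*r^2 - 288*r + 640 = (r - 4)*(r^4 - 11*r^3 + 30*r^2 + 32*r - 160) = (r - 4)*(r + 2)*(r^3 - 13*r^2 + 56*r - 80) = (r - 4)^2*(r + 2)*(r^2 - 9*r + 20) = (r - 5)*(r - 4)^2*(r + 2)*(r - 4)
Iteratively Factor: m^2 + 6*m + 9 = (m + 3)*(m + 3)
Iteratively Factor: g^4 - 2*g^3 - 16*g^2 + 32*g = (g + 4)*(g^3 - 6*g^2 + 8*g) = g*(g + 4)*(g^2 - 6*g + 8) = g*(g - 4)*(g + 4)*(g - 2)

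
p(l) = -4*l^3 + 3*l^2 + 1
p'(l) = -12*l^2 + 6*l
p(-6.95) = 1488.72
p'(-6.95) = -621.33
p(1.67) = -9.26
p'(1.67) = -23.45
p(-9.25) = 3423.50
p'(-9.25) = -1082.25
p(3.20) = -99.35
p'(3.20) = -103.68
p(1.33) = -3.10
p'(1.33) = -13.25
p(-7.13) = 1603.38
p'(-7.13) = -652.82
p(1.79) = -12.33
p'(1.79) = -27.71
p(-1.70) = 29.32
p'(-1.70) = -44.88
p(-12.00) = 7345.00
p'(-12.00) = -1800.00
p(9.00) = -2672.00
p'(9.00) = -918.00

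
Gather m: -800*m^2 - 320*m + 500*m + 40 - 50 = -800*m^2 + 180*m - 10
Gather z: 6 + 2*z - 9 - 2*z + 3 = 0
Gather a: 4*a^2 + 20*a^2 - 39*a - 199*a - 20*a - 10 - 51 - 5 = 24*a^2 - 258*a - 66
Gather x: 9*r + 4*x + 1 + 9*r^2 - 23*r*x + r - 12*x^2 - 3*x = 9*r^2 + 10*r - 12*x^2 + x*(1 - 23*r) + 1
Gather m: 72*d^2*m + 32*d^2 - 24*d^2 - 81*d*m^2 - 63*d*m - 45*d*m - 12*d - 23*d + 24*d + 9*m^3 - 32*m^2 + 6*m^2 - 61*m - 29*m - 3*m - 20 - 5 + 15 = 8*d^2 - 11*d + 9*m^3 + m^2*(-81*d - 26) + m*(72*d^2 - 108*d - 93) - 10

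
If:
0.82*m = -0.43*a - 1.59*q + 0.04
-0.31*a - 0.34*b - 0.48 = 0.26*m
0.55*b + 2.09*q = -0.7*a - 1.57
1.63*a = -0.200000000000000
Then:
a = -0.12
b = -1.75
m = 0.59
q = -0.25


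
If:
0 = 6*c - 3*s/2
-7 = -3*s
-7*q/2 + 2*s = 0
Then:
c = 7/12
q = 4/3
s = 7/3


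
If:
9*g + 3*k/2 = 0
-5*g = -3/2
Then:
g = 3/10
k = -9/5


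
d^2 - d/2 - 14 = (d - 4)*(d + 7/2)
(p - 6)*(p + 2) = p^2 - 4*p - 12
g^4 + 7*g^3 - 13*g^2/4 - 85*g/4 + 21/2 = (g - 3/2)*(g - 1/2)*(g + 2)*(g + 7)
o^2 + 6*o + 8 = (o + 2)*(o + 4)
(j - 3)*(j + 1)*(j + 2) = j^3 - 7*j - 6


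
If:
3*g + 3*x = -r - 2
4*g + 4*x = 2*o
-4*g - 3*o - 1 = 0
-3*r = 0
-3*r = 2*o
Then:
No Solution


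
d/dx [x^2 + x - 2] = 2*x + 1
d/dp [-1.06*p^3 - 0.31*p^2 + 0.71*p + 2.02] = -3.18*p^2 - 0.62*p + 0.71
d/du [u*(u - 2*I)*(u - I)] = 3*u^2 - 6*I*u - 2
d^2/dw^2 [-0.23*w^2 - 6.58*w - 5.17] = -0.460000000000000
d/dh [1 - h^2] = -2*h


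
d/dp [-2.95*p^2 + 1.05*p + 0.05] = 1.05 - 5.9*p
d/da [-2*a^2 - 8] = -4*a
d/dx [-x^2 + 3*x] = 3 - 2*x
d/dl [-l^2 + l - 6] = 1 - 2*l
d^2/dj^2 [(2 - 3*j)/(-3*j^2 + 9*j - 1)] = 6*((11 - 9*j)*(3*j^2 - 9*j + 1) + 3*(2*j - 3)^2*(3*j - 2))/(3*j^2 - 9*j + 1)^3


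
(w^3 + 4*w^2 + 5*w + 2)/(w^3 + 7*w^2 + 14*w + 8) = (w + 1)/(w + 4)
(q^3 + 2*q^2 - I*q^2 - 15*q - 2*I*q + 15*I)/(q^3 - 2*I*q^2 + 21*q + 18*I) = (q^3 + q^2*(2 - I) - q*(15 + 2*I) + 15*I)/(q^3 - 2*I*q^2 + 21*q + 18*I)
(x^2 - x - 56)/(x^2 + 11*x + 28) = (x - 8)/(x + 4)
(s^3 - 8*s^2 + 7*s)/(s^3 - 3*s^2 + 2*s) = (s - 7)/(s - 2)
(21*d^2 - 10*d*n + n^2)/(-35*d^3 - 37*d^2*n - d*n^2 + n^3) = (-3*d + n)/(5*d^2 + 6*d*n + n^2)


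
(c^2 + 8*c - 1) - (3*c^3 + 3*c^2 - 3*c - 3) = -3*c^3 - 2*c^2 + 11*c + 2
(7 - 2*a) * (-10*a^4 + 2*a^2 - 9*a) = 20*a^5 - 70*a^4 - 4*a^3 + 32*a^2 - 63*a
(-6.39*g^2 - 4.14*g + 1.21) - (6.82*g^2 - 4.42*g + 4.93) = -13.21*g^2 + 0.28*g - 3.72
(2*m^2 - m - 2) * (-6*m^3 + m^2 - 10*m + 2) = -12*m^5 + 8*m^4 - 9*m^3 + 12*m^2 + 18*m - 4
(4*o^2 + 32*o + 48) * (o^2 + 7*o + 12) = 4*o^4 + 60*o^3 + 320*o^2 + 720*o + 576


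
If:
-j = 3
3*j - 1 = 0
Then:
No Solution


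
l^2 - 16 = (l - 4)*(l + 4)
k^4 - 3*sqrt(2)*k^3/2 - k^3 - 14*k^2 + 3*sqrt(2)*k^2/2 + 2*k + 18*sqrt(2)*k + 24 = (k - 4)*(k + 3)*(k - 2*sqrt(2))*(k + sqrt(2)/2)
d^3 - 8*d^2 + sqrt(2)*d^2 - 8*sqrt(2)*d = d*(d - 8)*(d + sqrt(2))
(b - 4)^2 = b^2 - 8*b + 16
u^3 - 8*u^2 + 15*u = u*(u - 5)*(u - 3)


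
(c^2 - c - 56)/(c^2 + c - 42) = (c - 8)/(c - 6)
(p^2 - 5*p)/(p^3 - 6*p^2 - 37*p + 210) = p/(p^2 - p - 42)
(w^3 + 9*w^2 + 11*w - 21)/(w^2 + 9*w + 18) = (w^2 + 6*w - 7)/(w + 6)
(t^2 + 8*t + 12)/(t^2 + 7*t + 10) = (t + 6)/(t + 5)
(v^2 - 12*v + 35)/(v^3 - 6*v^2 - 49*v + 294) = (v - 5)/(v^2 + v - 42)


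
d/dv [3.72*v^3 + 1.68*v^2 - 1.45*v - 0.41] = 11.16*v^2 + 3.36*v - 1.45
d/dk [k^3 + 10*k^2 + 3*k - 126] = 3*k^2 + 20*k + 3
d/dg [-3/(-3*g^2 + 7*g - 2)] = 3*(7 - 6*g)/(3*g^2 - 7*g + 2)^2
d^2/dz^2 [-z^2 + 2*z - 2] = -2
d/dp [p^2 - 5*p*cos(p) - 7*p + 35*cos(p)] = 5*p*sin(p) + 2*p - 35*sin(p) - 5*cos(p) - 7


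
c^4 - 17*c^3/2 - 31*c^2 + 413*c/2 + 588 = (c - 8)*(c - 7)*(c + 3)*(c + 7/2)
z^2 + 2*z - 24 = (z - 4)*(z + 6)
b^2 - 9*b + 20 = (b - 5)*(b - 4)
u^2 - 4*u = u*(u - 4)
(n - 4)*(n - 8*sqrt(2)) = n^2 - 8*sqrt(2)*n - 4*n + 32*sqrt(2)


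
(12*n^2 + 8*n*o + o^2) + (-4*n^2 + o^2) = 8*n^2 + 8*n*o + 2*o^2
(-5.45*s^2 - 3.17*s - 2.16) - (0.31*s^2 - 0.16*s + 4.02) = -5.76*s^2 - 3.01*s - 6.18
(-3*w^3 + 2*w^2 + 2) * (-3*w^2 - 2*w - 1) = 9*w^5 - w^3 - 8*w^2 - 4*w - 2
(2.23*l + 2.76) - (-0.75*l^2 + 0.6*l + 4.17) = 0.75*l^2 + 1.63*l - 1.41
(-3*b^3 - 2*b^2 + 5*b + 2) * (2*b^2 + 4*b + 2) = -6*b^5 - 16*b^4 - 4*b^3 + 20*b^2 + 18*b + 4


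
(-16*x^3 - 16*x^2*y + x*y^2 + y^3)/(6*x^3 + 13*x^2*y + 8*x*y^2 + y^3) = (-16*x^2 + y^2)/(6*x^2 + 7*x*y + y^2)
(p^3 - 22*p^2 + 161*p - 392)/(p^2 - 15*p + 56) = p - 7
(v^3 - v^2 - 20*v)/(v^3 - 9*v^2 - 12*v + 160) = v/(v - 8)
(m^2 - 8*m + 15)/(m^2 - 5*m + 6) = (m - 5)/(m - 2)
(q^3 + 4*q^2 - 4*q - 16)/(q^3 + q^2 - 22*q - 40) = (q - 2)/(q - 5)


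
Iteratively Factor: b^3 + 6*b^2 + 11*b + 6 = (b + 3)*(b^2 + 3*b + 2) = (b + 1)*(b + 3)*(b + 2)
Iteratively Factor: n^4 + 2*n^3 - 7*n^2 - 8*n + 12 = (n - 2)*(n^3 + 4*n^2 + n - 6) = (n - 2)*(n + 2)*(n^2 + 2*n - 3) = (n - 2)*(n + 2)*(n + 3)*(n - 1)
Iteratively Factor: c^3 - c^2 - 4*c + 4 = (c + 2)*(c^2 - 3*c + 2) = (c - 2)*(c + 2)*(c - 1)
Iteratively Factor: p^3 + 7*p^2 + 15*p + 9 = (p + 3)*(p^2 + 4*p + 3) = (p + 1)*(p + 3)*(p + 3)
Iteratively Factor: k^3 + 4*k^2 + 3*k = (k)*(k^2 + 4*k + 3) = k*(k + 3)*(k + 1)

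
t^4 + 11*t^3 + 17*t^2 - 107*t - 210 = (t - 3)*(t + 2)*(t + 5)*(t + 7)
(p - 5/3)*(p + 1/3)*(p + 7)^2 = p^4 + 38*p^3/3 + 268*p^2/9 - 658*p/9 - 245/9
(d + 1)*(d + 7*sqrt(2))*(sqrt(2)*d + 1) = sqrt(2)*d^3 + sqrt(2)*d^2 + 15*d^2 + 7*sqrt(2)*d + 15*d + 7*sqrt(2)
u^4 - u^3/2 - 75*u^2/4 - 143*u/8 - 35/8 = (u - 5)*(u + 1/2)^2*(u + 7/2)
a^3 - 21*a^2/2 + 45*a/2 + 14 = (a - 7)*(a - 4)*(a + 1/2)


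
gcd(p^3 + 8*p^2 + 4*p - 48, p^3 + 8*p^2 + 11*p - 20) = p + 4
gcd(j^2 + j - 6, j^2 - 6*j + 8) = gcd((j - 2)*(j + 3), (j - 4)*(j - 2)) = j - 2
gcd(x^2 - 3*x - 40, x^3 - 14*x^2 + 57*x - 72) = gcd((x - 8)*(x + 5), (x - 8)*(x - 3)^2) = x - 8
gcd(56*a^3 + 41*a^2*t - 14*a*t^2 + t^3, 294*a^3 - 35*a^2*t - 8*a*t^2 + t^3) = -7*a + t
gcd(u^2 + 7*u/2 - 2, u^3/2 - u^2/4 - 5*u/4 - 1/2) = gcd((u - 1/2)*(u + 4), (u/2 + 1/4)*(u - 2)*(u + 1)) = 1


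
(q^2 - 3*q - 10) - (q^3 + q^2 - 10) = -q^3 - 3*q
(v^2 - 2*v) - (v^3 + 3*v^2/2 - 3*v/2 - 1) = -v^3 - v^2/2 - v/2 + 1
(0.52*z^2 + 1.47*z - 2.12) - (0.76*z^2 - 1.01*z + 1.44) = -0.24*z^2 + 2.48*z - 3.56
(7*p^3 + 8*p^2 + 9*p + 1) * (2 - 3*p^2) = -21*p^5 - 24*p^4 - 13*p^3 + 13*p^2 + 18*p + 2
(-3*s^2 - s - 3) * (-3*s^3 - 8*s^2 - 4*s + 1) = 9*s^5 + 27*s^4 + 29*s^3 + 25*s^2 + 11*s - 3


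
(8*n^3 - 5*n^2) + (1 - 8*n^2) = 8*n^3 - 13*n^2 + 1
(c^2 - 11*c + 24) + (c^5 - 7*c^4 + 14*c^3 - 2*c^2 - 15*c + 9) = c^5 - 7*c^4 + 14*c^3 - c^2 - 26*c + 33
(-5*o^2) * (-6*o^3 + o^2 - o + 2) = 30*o^5 - 5*o^4 + 5*o^3 - 10*o^2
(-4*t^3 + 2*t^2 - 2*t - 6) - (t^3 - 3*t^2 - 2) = -5*t^3 + 5*t^2 - 2*t - 4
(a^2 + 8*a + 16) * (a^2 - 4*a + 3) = a^4 + 4*a^3 - 13*a^2 - 40*a + 48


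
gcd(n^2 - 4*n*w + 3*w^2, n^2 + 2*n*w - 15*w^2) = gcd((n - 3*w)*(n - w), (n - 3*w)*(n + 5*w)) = -n + 3*w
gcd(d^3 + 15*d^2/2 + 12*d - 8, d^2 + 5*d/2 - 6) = d + 4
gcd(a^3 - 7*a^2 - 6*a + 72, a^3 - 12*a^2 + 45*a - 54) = a - 6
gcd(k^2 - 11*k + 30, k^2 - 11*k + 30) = k^2 - 11*k + 30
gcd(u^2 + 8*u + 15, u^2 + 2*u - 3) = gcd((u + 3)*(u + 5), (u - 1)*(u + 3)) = u + 3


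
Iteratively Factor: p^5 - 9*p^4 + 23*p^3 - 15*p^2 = (p)*(p^4 - 9*p^3 + 23*p^2 - 15*p) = p*(p - 3)*(p^3 - 6*p^2 + 5*p) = p*(p - 3)*(p - 1)*(p^2 - 5*p) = p*(p - 5)*(p - 3)*(p - 1)*(p)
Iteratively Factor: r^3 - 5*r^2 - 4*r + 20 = (r - 5)*(r^2 - 4) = (r - 5)*(r + 2)*(r - 2)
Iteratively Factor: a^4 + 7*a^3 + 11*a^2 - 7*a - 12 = (a + 3)*(a^3 + 4*a^2 - a - 4) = (a + 1)*(a + 3)*(a^2 + 3*a - 4) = (a - 1)*(a + 1)*(a + 3)*(a + 4)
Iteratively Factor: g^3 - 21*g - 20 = (g - 5)*(g^2 + 5*g + 4) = (g - 5)*(g + 4)*(g + 1)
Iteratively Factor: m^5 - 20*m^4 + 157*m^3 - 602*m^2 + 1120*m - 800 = (m - 4)*(m^4 - 16*m^3 + 93*m^2 - 230*m + 200) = (m - 4)^2*(m^3 - 12*m^2 + 45*m - 50) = (m - 4)^2*(m - 2)*(m^2 - 10*m + 25) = (m - 5)*(m - 4)^2*(m - 2)*(m - 5)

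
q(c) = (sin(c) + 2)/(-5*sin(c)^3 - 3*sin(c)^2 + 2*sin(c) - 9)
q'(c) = (sin(c) + 2)*(15*sin(c)^2*cos(c) + 6*sin(c)*cos(c) - 2*cos(c))/(-5*sin(c)^3 - 3*sin(c)^2 + 2*sin(c) - 9)^2 + cos(c)/(-5*sin(c)^3 - 3*sin(c)^2 + 2*sin(c) - 9) = (10*sin(c)^3 + 33*sin(c)^2 + 12*sin(c) - 13)*cos(c)/(5*sin(c)^3 + 3*sin(c)^2 - 2*sin(c) + 9)^2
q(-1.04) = -0.12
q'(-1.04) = -0.03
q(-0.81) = -0.13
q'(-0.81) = -0.06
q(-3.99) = -0.24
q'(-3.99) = -0.10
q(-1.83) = -0.11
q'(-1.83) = 0.01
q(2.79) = -0.26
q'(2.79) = 0.05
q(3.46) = -0.17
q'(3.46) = 0.14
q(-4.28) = -0.22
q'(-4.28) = -0.08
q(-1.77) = -0.11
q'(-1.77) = 0.01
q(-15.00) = -0.13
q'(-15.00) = 0.07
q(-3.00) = -0.20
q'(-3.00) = 0.16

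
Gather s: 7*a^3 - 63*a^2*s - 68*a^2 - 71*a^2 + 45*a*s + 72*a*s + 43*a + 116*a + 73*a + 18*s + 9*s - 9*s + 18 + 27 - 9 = 7*a^3 - 139*a^2 + 232*a + s*(-63*a^2 + 117*a + 18) + 36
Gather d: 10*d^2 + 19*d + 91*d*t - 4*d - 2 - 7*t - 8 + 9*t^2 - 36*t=10*d^2 + d*(91*t + 15) + 9*t^2 - 43*t - 10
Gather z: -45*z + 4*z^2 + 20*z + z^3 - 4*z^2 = z^3 - 25*z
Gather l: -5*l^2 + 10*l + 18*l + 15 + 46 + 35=-5*l^2 + 28*l + 96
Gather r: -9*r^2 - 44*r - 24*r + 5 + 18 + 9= -9*r^2 - 68*r + 32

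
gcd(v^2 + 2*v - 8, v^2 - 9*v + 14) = v - 2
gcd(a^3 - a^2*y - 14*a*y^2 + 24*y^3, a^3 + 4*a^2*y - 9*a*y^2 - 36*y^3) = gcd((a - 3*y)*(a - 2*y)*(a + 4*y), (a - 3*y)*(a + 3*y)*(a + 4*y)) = -a^2 - a*y + 12*y^2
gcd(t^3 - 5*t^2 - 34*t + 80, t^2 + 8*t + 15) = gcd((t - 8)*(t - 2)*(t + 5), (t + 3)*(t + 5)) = t + 5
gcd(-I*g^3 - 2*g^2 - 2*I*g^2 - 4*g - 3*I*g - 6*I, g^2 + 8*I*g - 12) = 1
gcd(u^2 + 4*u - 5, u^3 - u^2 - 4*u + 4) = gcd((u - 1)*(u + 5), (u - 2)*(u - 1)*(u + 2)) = u - 1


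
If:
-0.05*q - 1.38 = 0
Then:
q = -27.60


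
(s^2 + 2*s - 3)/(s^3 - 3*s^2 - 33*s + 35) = (s + 3)/(s^2 - 2*s - 35)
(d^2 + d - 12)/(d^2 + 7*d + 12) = (d - 3)/(d + 3)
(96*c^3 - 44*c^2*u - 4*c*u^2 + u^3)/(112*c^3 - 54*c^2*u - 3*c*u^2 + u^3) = (6*c + u)/(7*c + u)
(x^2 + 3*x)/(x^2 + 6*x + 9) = x/(x + 3)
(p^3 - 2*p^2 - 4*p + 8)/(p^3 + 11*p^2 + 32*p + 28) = (p^2 - 4*p + 4)/(p^2 + 9*p + 14)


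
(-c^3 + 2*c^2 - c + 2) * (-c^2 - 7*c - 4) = c^5 + 5*c^4 - 9*c^3 - 3*c^2 - 10*c - 8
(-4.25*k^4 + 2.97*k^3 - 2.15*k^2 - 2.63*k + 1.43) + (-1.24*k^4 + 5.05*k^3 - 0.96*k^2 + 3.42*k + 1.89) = -5.49*k^4 + 8.02*k^3 - 3.11*k^2 + 0.79*k + 3.32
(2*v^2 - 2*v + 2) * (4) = 8*v^2 - 8*v + 8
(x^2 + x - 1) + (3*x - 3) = x^2 + 4*x - 4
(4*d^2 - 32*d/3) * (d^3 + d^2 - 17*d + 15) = 4*d^5 - 20*d^4/3 - 236*d^3/3 + 724*d^2/3 - 160*d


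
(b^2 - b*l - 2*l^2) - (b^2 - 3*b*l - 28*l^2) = 2*b*l + 26*l^2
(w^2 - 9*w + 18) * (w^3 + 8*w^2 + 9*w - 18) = w^5 - w^4 - 45*w^3 + 45*w^2 + 324*w - 324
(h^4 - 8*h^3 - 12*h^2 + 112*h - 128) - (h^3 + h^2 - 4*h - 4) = h^4 - 9*h^3 - 13*h^2 + 116*h - 124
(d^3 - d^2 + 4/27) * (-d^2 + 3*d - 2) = -d^5 + 4*d^4 - 5*d^3 + 50*d^2/27 + 4*d/9 - 8/27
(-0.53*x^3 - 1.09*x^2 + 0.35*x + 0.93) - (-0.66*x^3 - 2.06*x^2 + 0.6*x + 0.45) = 0.13*x^3 + 0.97*x^2 - 0.25*x + 0.48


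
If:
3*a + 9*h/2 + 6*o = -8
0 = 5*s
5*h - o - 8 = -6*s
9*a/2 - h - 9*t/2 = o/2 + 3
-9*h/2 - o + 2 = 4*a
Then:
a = -70/219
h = 260/219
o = -452/219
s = 0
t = -2012/1971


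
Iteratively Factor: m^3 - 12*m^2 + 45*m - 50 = (m - 5)*(m^2 - 7*m + 10) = (m - 5)^2*(m - 2)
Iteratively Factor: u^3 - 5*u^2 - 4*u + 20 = (u - 5)*(u^2 - 4) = (u - 5)*(u - 2)*(u + 2)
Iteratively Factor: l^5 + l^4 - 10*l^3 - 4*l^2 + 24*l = (l)*(l^4 + l^3 - 10*l^2 - 4*l + 24) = l*(l + 2)*(l^3 - l^2 - 8*l + 12) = l*(l - 2)*(l + 2)*(l^2 + l - 6) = l*(l - 2)^2*(l + 2)*(l + 3)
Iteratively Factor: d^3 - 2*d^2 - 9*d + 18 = (d - 3)*(d^2 + d - 6) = (d - 3)*(d - 2)*(d + 3)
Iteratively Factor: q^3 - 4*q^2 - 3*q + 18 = (q - 3)*(q^2 - q - 6) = (q - 3)*(q + 2)*(q - 3)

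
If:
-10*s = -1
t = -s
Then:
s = 1/10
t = -1/10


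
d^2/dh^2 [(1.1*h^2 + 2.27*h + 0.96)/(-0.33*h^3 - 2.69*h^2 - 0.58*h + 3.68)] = (-0.23958*h^6 - 1.483218*h^5 - 12.081762*h^4 - 60.88733*h^3 - 141.197376*h^2 - 150.8088*h - 59.135808)/(0.035937*h^9 + 0.878823*h^8 + 7.353225*h^7 + 21.352049*h^6 - 6.676566*h^5 - 81.397908*h^4 - 20.847128*h^3 + 105.573312*h^2 + 23.563776*h - 49.836032)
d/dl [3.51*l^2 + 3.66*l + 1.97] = 7.02*l + 3.66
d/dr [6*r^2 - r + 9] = 12*r - 1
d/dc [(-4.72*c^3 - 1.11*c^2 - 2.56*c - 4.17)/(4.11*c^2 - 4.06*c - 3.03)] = (-19.3992*c^4 + 38.3264*c^3 + 57.933*c^2 + 41.004*c - 9.1734)/(16.8921*c^4 - 33.3732*c^3 - 8.42300000000001*c^2 + 24.6036*c + 9.1809)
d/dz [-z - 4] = -1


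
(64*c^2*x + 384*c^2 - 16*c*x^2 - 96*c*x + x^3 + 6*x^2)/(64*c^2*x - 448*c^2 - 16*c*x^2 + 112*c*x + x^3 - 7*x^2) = (x + 6)/(x - 7)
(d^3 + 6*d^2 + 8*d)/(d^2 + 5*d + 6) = d*(d + 4)/(d + 3)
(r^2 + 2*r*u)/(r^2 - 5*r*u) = (r + 2*u)/(r - 5*u)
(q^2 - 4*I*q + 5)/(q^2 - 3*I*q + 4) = (q - 5*I)/(q - 4*I)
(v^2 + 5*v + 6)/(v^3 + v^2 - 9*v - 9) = (v + 2)/(v^2 - 2*v - 3)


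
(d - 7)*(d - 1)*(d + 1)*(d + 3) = d^4 - 4*d^3 - 22*d^2 + 4*d + 21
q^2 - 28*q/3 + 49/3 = (q - 7)*(q - 7/3)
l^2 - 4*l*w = l*(l - 4*w)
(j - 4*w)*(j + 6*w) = j^2 + 2*j*w - 24*w^2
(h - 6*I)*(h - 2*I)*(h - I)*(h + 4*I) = h^4 - 5*I*h^3 + 16*h^2 - 68*I*h - 48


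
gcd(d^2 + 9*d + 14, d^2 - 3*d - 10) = d + 2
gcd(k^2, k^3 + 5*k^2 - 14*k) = k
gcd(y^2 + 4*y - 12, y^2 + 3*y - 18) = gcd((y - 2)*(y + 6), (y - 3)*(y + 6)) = y + 6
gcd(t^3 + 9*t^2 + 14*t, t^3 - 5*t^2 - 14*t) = t^2 + 2*t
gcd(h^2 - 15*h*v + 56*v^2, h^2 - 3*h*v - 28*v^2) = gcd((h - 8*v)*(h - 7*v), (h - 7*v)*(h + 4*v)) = -h + 7*v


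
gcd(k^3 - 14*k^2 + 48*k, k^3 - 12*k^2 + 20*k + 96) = k^2 - 14*k + 48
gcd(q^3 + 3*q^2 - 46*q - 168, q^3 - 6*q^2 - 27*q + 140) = q - 7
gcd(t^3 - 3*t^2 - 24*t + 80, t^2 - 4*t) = t - 4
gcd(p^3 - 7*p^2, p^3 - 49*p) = p^2 - 7*p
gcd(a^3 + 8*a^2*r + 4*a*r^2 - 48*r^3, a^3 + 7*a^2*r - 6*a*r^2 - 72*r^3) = a^2 + 10*a*r + 24*r^2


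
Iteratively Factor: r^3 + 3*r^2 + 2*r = (r + 2)*(r^2 + r) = (r + 1)*(r + 2)*(r)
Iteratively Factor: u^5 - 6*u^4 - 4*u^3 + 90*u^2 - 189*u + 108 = (u - 1)*(u^4 - 5*u^3 - 9*u^2 + 81*u - 108) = (u - 3)*(u - 1)*(u^3 - 2*u^2 - 15*u + 36) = (u - 3)*(u - 1)*(u + 4)*(u^2 - 6*u + 9) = (u - 3)^2*(u - 1)*(u + 4)*(u - 3)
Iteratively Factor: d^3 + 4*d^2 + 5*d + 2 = (d + 2)*(d^2 + 2*d + 1) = (d + 1)*(d + 2)*(d + 1)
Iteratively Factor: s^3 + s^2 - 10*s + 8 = (s + 4)*(s^2 - 3*s + 2) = (s - 2)*(s + 4)*(s - 1)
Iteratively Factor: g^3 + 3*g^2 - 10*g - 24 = (g + 4)*(g^2 - g - 6) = (g + 2)*(g + 4)*(g - 3)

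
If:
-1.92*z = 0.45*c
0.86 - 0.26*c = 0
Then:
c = 3.31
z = -0.78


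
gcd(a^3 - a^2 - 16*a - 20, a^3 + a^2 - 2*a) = a + 2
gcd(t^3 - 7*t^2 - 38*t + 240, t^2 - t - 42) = t + 6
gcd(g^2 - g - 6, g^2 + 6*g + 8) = g + 2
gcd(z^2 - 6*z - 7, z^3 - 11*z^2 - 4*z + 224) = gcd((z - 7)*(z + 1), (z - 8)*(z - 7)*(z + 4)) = z - 7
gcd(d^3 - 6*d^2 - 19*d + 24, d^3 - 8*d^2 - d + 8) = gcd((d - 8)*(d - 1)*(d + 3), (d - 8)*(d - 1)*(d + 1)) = d^2 - 9*d + 8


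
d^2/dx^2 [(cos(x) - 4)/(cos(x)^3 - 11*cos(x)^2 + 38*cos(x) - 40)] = (-4*sin(x)^4 + 11*sin(x)^2 - 385*cos(x)/4 + 21*cos(3*x)/4 + 71)/((cos(x) - 5)^3*(cos(x) - 2)^3)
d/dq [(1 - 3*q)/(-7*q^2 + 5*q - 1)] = (-21*q^2 + 14*q - 2)/(49*q^4 - 70*q^3 + 39*q^2 - 10*q + 1)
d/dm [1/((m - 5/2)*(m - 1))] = 2*(7 - 4*m)/(4*m^4 - 28*m^3 + 69*m^2 - 70*m + 25)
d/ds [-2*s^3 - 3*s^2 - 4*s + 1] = -6*s^2 - 6*s - 4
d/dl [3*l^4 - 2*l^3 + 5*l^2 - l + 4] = 12*l^3 - 6*l^2 + 10*l - 1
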